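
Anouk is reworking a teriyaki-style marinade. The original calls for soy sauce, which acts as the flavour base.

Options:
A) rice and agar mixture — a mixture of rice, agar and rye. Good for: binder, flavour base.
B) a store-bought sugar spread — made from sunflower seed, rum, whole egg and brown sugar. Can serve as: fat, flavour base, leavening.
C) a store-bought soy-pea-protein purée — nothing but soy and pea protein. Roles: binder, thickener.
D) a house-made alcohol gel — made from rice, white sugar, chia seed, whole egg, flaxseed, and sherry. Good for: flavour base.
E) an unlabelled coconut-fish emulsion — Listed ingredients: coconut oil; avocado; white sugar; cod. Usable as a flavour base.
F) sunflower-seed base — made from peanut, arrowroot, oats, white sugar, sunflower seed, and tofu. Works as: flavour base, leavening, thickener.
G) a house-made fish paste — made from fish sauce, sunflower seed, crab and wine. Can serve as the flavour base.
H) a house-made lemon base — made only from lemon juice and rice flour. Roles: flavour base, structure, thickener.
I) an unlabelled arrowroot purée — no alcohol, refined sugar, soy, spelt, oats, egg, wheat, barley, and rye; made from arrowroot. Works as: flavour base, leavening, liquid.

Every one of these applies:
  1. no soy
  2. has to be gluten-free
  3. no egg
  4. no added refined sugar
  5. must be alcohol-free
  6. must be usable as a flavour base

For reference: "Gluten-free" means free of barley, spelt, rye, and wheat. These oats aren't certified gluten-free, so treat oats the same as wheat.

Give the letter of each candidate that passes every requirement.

A: has rye, so not gluten-free — out
B: has rum, so not alcohol-free; has whole egg, so not egg-free (and 1 more) — reject
C: not usable as a flavour base; has soy, so not soy-free — no
D: has sherry, so not alcohol-free; has whole egg, so not egg-free (and 1 more) — no
E: has white sugar, so not no-added-sugar — out
F: has oats, so not gluten-free; has tofu, so not soy-free (and 1 more) — no
G: has wine, so not alcohol-free — no
H: only rice flour and lemon juice; none excluded — keep
I: works as a flavour base, no alcohol, no egg — keep

H, I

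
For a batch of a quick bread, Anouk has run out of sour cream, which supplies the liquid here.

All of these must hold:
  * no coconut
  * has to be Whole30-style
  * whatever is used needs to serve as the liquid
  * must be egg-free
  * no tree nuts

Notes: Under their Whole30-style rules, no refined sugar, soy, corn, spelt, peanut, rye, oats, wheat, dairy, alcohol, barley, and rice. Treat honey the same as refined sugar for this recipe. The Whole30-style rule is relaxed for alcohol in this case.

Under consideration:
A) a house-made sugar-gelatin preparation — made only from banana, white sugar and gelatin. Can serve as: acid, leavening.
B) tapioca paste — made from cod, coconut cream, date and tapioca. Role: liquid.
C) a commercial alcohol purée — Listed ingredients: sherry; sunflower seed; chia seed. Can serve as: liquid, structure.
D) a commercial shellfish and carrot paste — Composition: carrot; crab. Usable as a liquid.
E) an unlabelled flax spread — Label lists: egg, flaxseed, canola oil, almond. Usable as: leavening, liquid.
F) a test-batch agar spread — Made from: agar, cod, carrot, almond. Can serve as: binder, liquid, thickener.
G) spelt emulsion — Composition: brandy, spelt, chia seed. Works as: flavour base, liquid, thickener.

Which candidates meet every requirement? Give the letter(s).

C, D

A: not usable as a liquid; has white sugar, so not Whole30-style — reject
B: has coconut cream, so not coconut-free — reject
C: alcohol is permitted under the Whole30-style carve-out; nothing else excluded — keep
D: works as a liquid, no egg, no coconut — OK
E: has egg, so not egg-free; has almond, so not tree-nut-free — reject
F: has almond, so not tree-nut-free — out
G: has spelt, so not Whole30-style — no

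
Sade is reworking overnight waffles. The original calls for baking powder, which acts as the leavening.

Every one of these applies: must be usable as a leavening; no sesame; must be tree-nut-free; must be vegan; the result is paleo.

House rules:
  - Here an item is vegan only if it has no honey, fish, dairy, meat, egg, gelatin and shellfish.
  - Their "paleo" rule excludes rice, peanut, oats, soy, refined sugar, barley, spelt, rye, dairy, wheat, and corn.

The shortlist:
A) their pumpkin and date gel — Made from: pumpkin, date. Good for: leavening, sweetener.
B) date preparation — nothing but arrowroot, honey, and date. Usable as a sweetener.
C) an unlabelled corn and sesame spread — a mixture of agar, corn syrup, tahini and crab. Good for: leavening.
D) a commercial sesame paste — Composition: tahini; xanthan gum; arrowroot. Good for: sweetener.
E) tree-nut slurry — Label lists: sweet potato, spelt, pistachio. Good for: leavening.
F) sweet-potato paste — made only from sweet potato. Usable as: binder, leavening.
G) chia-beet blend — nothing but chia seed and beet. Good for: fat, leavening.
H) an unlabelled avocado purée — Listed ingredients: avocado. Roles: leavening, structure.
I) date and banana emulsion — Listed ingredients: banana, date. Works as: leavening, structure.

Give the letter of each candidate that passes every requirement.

A, F, G, H, I

A: only pumpkin and date; none excluded — keep
B: not usable as a leavening; has honey, so not vegan — no
C: has crab, so not vegan; has corn syrup, so not paleo (and 1 more) — out
D: not usable as a leavening; has tahini, so not sesame-free — reject
E: has spelt, so not paleo; has pistachio, so not tree-nut-free — no
F: only sweet potato; none excluded — OK
G: no tree nuts, vegan — valid
H: every rule checks out — valid
I: works as a leavening, vegan, paleo — OK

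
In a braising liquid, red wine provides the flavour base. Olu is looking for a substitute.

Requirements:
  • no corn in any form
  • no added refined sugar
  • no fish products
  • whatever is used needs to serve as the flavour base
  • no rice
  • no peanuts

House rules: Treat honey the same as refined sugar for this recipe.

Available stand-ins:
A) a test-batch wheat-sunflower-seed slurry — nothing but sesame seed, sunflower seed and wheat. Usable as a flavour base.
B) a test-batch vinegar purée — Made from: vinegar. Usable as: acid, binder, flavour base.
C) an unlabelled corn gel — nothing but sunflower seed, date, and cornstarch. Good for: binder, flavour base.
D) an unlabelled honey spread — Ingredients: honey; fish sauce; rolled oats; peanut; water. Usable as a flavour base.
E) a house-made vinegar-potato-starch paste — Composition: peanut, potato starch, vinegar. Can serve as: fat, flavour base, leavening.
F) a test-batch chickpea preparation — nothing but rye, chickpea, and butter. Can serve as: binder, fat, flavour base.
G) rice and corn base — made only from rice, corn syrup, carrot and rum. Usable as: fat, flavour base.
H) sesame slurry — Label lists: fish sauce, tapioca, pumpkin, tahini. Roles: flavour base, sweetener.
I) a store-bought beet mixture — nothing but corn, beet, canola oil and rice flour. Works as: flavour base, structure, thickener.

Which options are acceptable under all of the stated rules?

A: works as a flavour base, no peanut, no rice — keep
B: works as a flavour base, no peanut, no fish — keep
C: has cornstarch, so not corn-free — no
D: has honey, so not no-added-sugar; has peanut, so not peanut-free (and 1 more) — out
E: has peanut, so not peanut-free — no
F: all constraints satisfied — OK
G: has corn syrup, so not corn-free; has rice, so not rice-free — no
H: has fish sauce, so not fish-free — out
I: has corn, so not corn-free; has rice flour, so not rice-free — reject

A, B, F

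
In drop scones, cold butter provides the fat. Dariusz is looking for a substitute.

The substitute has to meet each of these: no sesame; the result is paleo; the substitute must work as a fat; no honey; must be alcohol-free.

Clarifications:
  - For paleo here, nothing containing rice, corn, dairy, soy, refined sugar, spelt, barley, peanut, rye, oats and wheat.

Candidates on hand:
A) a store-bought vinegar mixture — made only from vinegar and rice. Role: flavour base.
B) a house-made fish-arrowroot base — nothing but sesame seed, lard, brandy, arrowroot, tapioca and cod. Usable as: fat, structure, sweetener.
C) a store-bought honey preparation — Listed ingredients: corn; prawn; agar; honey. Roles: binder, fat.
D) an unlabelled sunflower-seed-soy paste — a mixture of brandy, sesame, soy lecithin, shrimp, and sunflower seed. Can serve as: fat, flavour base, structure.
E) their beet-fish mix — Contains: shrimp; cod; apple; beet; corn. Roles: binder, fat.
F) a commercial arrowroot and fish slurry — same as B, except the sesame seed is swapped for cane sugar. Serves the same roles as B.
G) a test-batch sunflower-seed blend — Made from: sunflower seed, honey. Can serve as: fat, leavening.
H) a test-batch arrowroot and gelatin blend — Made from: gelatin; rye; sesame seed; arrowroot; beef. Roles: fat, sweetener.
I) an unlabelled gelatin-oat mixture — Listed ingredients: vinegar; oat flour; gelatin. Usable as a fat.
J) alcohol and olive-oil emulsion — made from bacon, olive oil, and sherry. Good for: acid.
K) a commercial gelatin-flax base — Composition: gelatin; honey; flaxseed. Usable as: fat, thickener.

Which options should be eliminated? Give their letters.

A, B, C, D, E, F, G, H, I, J, K

A: not usable as a fat; has rice, so not paleo — no
B: has brandy, so not alcohol-free; has sesame seed, so not sesame-free — reject
C: has corn, so not paleo; has honey, so not honey-free — no
D: has soy lecithin, so not paleo; has brandy, so not alcohol-free (and 1 more) — reject
E: has corn, so not paleo — out
F: has cane sugar, so not paleo; has brandy, so not alcohol-free — no
G: has honey, so not honey-free — no
H: has rye, so not paleo; has sesame seed, so not sesame-free — out
I: has oat flour, so not paleo — out
J: not usable as a fat; has sherry, so not alcohol-free — reject
K: has honey, so not honey-free — reject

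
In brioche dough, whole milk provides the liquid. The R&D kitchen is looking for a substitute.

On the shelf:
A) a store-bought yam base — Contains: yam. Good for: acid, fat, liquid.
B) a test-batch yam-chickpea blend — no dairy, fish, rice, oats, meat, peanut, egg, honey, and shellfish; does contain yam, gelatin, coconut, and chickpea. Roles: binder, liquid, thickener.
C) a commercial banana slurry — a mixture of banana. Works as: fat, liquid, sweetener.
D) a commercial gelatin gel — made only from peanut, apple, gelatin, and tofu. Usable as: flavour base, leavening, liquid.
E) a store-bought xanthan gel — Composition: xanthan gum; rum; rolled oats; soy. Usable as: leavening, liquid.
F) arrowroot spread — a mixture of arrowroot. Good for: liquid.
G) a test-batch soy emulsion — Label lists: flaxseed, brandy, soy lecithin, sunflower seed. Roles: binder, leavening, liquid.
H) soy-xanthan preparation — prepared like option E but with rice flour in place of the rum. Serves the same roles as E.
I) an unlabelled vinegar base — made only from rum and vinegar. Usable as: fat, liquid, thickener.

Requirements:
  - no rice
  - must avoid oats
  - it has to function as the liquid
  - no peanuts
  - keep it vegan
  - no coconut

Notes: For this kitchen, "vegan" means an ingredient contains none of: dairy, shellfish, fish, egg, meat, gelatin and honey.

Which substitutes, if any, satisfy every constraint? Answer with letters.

A, C, F, G, I

A: all constraints satisfied — OK
B: has gelatin, so not vegan; has coconut, so not coconut-free — out
C: nothing on the exclusion list — OK
D: has gelatin, so not vegan; has peanut, so not peanut-free — reject
E: has rolled oats, so not oat-free — out
F: only arrowroot; none excluded — OK
G: brandy and soy lecithin etc. — none of it excluded — OK
H: has rolled oats, so not oat-free; has rice flour, so not rice-free — out
I: no coconut, no rice — OK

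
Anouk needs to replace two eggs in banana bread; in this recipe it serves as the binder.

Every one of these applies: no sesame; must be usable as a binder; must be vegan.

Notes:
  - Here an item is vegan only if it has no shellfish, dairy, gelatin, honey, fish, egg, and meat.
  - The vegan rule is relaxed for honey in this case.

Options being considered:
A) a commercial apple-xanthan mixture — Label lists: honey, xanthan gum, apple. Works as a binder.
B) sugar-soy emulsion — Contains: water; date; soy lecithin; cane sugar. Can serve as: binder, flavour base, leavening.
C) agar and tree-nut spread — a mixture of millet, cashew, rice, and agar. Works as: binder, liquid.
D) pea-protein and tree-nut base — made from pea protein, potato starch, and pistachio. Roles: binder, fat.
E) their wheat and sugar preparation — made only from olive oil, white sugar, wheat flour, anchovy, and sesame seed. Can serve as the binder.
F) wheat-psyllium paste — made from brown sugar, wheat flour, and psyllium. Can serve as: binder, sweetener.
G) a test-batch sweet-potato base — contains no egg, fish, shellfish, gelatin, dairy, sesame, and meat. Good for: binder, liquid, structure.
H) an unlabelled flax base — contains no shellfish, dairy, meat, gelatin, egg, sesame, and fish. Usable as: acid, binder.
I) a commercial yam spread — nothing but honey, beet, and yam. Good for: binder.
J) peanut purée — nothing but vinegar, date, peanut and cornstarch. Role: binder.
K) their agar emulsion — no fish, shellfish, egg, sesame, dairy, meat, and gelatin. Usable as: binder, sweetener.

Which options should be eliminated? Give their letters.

E

A: honey is permitted under the vegan carve-out; nothing else excluded — keep
B: vegan, no sesame — keep
C: all constraints satisfied — OK
D: only pistachio, potato starch, and pea protein; none excluded — valid
E: has anchovy, so not vegan; has sesame seed, so not sesame-free — reject
F: only brown sugar, wheat flour, and psyllium; none excluded — valid
G: works as a binder, no sesame, vegan — OK
H: vegan, no sesame — OK
I: honey is permitted under the vegan carve-out; nothing else excluded — keep
J: all constraints satisfied — OK
K: works as a binder, vegan, no sesame — keep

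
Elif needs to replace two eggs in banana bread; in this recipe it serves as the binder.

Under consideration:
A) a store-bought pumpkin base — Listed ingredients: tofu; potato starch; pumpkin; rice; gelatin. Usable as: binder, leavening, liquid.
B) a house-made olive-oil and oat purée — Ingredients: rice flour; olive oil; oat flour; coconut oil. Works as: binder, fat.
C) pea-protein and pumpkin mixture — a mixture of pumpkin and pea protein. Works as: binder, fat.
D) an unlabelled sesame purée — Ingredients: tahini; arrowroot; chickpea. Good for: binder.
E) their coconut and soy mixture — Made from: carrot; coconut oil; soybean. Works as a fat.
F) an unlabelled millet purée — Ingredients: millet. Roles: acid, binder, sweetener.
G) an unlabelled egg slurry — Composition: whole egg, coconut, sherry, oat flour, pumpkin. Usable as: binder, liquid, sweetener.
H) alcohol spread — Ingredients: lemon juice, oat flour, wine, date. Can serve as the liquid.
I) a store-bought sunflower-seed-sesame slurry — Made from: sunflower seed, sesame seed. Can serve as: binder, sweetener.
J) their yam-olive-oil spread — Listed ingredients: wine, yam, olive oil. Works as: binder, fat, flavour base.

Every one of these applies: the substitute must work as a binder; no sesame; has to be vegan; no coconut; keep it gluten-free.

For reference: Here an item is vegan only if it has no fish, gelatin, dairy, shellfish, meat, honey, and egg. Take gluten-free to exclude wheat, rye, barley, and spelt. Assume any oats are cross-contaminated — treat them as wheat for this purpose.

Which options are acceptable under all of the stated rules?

C, F, J

A: has gelatin, so not vegan — no
B: has oat flour, so not gluten-free; has coconut oil, so not coconut-free — no
C: only pea protein and pumpkin; none excluded — valid
D: has tahini, so not sesame-free — no
E: not usable as a binder; has coconut oil, so not coconut-free — reject
F: only millet; none excluded — OK
G: has whole egg, so not vegan; has oat flour, so not gluten-free (and 1 more) — reject
H: not usable as a binder; has oat flour, so not gluten-free — no
I: has sesame seed, so not sesame-free — out
J: only wine, yam, and olive oil; none excluded — keep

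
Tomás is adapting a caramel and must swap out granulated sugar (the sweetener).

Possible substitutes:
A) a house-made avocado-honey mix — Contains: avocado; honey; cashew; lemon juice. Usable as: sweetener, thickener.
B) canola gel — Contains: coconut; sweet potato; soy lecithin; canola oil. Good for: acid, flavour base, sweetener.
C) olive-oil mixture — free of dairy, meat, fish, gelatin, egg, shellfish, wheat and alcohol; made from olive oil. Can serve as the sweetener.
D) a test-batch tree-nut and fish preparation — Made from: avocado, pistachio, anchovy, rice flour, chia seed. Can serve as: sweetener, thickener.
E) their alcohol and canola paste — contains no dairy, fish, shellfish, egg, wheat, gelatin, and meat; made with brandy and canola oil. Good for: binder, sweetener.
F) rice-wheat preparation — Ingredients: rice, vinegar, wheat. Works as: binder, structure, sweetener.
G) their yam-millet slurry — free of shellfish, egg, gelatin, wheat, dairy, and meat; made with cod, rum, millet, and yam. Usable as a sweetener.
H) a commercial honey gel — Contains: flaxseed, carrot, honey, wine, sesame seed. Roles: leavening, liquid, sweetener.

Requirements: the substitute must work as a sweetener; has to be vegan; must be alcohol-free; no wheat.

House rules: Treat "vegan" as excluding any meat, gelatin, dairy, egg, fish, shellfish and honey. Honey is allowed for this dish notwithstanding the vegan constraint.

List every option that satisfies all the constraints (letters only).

A: honey is permitted under the vegan carve-out; nothing else excluded — keep
B: works as a sweetener, vegan, no wheat — OK
C: works as a sweetener, no wheat, vegan — OK
D: has anchovy, so not vegan — out
E: has brandy, so not alcohol-free — no
F: has wheat, so not wheat-free — reject
G: has cod, so not vegan; has rum, so not alcohol-free — no
H: has wine, so not alcohol-free — reject

A, B, C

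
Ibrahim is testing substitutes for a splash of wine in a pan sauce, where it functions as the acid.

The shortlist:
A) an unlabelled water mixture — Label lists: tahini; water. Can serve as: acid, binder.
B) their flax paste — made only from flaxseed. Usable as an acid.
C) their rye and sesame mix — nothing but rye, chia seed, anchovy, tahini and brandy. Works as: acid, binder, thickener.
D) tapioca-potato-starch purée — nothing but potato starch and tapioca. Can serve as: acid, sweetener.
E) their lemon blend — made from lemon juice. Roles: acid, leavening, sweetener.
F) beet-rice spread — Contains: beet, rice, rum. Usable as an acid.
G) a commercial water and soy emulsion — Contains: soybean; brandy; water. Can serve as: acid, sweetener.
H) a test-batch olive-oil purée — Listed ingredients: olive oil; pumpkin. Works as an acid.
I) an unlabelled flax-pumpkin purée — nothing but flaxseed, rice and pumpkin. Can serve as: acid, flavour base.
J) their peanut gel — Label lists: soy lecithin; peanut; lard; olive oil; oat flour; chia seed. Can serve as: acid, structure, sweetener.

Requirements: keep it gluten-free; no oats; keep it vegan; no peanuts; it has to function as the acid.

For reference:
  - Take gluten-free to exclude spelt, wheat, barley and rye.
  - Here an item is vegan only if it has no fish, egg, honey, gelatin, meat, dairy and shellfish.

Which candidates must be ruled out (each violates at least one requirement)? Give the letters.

C, J

A: only tahini and water; none excluded — valid
B: no peanut, gluten-free — keep
C: has rye, so not gluten-free; has anchovy, so not vegan — no
D: only tapioca and potato starch; none excluded — OK
E: no oats, no peanut — OK
F: works as an acid, no peanut, vegan — OK
G: vegan, gluten-free — OK
H: nothing on the exclusion list — valid
I: every rule checks out — valid
J: has lard, so not vegan; has oat flour, so not oat-free (and 1 more) — out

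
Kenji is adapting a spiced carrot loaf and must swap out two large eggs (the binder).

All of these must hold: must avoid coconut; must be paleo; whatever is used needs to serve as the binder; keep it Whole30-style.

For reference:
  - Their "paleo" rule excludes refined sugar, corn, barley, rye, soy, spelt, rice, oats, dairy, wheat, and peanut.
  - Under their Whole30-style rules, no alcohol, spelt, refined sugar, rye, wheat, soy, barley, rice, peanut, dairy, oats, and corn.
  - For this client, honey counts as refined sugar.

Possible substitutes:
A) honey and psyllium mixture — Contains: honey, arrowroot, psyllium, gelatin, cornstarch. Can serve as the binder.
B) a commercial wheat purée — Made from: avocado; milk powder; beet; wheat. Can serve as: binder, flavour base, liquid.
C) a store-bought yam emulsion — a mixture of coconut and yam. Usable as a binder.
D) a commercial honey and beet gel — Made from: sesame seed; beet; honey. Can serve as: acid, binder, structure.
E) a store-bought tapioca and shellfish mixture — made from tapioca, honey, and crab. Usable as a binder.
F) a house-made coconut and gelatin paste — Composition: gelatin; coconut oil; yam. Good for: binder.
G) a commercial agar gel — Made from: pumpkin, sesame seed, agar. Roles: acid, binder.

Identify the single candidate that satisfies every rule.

G

A: has cornstarch, so not paleo; has cornstarch, so not Whole30-style — reject
B: has milk powder, so not paleo; has milk powder, so not Whole30-style — no
C: has coconut, so not coconut-free — reject
D: has honey, so not paleo; has honey, so not Whole30-style — reject
E: has honey, so not paleo; has honey, so not Whole30-style — reject
F: has coconut oil, so not coconut-free — reject
G: works as a binder, Whole30-style, paleo — OK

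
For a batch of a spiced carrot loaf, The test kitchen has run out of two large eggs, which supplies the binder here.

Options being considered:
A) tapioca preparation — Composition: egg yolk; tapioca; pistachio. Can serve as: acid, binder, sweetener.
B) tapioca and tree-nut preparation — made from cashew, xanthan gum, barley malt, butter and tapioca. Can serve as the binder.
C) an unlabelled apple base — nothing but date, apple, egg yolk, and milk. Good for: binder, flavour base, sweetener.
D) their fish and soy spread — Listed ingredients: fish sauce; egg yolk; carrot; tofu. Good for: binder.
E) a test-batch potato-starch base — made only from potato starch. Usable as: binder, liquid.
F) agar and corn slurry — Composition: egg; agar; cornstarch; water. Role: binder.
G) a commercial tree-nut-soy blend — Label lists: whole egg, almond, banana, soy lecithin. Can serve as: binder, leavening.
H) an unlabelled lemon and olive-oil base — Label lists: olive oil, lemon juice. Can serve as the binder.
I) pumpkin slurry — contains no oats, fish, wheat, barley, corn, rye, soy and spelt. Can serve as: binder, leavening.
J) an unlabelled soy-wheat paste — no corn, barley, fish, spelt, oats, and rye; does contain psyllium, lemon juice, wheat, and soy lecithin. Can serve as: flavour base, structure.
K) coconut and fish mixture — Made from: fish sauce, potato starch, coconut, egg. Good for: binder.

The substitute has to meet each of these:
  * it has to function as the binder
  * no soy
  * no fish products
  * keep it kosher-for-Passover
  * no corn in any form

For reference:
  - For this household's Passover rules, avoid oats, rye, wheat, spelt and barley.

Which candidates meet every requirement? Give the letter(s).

A: every rule checks out — valid
B: has barley malt, so not kosher-for-Passover — no
C: nothing on the exclusion list — OK
D: has fish sauce, so not fish-free; has tofu, so not soy-free — out
E: no corn, no soy — valid
F: has cornstarch, so not corn-free — out
G: has soy lecithin, so not soy-free — out
H: only olive oil and lemon juice; none excluded — keep
I: every rule checks out — OK
J: not usable as a binder; has wheat, so not kosher-for-Passover (and 1 more) — no
K: has fish sauce, so not fish-free — out

A, C, E, H, I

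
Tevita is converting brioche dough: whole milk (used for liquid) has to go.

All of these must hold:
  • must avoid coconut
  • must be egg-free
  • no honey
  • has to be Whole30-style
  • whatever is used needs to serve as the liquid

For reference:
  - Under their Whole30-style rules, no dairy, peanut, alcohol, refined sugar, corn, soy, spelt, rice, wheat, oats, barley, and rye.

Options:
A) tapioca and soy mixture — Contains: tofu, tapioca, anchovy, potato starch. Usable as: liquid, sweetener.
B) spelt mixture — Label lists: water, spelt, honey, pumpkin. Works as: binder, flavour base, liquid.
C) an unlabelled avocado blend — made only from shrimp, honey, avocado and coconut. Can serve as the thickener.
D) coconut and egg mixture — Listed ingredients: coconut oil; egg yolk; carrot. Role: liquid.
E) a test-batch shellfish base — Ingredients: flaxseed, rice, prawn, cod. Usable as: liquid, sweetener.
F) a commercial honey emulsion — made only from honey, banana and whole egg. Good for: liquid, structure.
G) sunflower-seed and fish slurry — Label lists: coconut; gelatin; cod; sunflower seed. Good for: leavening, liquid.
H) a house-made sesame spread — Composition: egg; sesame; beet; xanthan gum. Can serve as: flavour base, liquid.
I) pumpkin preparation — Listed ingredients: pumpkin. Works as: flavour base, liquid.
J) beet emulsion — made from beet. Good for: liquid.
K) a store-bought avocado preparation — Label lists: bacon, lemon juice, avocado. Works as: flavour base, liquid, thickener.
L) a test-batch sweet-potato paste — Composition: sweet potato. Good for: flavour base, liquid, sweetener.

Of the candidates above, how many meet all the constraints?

A: has tofu, so not Whole30-style — no
B: has spelt, so not Whole30-style; has honey, so not honey-free — no
C: not usable as a liquid; has honey, so not honey-free (and 1 more) — out
D: has coconut oil, so not coconut-free; has egg yolk, so not egg-free — reject
E: has rice, so not Whole30-style — reject
F: has honey, so not honey-free; has whole egg, so not egg-free — no
G: has coconut, so not coconut-free — reject
H: has egg, so not egg-free — no
I: no honey, Whole30-style — keep
J: all constraints satisfied — keep
K: all constraints satisfied — keep
L: every rule checks out — valid

4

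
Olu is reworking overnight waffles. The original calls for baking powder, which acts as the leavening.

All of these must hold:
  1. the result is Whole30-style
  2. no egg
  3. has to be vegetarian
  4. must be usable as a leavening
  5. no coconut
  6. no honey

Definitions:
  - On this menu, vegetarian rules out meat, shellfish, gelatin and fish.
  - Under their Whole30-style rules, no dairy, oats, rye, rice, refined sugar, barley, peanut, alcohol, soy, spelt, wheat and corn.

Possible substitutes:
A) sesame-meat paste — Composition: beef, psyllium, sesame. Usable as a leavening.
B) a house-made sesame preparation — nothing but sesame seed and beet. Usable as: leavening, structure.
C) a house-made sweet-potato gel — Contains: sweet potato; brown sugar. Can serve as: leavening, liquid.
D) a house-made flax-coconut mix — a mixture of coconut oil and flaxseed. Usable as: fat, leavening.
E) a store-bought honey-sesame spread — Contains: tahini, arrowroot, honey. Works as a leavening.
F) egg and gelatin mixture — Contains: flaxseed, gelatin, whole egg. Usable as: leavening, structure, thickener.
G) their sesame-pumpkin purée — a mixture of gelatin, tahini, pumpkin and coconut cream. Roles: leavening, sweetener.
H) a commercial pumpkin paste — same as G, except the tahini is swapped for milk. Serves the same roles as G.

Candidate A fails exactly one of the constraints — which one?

usable as a leavening: satisfied
vegetarian: has beef — fails
Whole30-style: satisfied
coconut-free: satisfied
honey-free: satisfied
egg-free: satisfied

vegetarian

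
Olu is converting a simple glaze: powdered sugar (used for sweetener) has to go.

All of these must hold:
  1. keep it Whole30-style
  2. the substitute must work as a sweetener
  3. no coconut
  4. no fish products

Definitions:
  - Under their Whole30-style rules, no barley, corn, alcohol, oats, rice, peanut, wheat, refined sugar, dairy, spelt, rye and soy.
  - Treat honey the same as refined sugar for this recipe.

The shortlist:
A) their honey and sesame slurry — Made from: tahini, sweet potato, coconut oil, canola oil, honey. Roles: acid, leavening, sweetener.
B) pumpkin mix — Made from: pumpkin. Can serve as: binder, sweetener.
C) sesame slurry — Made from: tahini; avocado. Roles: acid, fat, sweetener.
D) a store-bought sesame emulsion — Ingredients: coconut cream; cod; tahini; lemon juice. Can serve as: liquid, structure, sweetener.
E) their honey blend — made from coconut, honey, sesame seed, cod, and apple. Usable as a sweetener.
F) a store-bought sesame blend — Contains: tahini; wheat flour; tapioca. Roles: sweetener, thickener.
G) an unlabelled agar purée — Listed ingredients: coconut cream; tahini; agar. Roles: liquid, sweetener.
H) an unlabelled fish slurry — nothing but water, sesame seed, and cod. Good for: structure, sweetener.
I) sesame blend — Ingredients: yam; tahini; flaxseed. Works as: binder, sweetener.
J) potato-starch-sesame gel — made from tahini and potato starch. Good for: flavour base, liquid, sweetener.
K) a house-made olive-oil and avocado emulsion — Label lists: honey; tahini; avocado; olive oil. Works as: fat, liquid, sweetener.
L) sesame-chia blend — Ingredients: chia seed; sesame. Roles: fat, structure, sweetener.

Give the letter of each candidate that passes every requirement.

A: has honey, so not Whole30-style; has coconut oil, so not coconut-free — out
B: every rule checks out — valid
C: Whole30-style, no fish — OK
D: has coconut cream, so not coconut-free; has cod, so not fish-free — reject
E: has honey, so not Whole30-style; has coconut, so not coconut-free (and 1 more) — reject
F: has wheat flour, so not Whole30-style — reject
G: has coconut cream, so not coconut-free — reject
H: has cod, so not fish-free — reject
I: only tahini, yam, and flaxseed; none excluded — valid
J: every rule checks out — keep
K: has honey, so not Whole30-style — reject
L: no coconut, Whole30-style — OK

B, C, I, J, L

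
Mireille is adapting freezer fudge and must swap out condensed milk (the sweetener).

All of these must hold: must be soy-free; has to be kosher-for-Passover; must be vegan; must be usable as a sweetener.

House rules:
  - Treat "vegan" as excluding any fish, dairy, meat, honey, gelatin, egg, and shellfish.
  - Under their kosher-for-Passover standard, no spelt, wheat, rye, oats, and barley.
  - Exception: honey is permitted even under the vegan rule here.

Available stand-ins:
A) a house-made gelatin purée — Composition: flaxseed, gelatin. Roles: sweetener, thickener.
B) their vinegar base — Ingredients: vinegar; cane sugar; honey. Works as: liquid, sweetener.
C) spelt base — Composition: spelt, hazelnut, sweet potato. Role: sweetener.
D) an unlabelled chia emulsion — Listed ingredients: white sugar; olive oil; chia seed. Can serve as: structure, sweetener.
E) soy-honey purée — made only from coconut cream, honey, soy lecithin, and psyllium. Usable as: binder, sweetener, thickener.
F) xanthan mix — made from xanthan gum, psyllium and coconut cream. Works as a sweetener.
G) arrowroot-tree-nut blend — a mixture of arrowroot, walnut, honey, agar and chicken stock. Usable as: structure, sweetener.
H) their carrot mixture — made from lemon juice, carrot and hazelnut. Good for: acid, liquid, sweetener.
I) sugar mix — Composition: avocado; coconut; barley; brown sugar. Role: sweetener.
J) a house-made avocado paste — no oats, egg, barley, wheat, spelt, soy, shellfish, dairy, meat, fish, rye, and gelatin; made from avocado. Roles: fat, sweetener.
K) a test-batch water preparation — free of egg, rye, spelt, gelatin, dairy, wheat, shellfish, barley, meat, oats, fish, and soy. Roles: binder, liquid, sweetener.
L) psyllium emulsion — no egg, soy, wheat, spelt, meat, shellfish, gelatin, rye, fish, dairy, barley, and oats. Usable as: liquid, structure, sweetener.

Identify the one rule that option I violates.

usable as a sweetener: satisfied
vegan: satisfied
kosher-for-Passover: has barley — fails
soy-free: satisfied

kosher-for-Passover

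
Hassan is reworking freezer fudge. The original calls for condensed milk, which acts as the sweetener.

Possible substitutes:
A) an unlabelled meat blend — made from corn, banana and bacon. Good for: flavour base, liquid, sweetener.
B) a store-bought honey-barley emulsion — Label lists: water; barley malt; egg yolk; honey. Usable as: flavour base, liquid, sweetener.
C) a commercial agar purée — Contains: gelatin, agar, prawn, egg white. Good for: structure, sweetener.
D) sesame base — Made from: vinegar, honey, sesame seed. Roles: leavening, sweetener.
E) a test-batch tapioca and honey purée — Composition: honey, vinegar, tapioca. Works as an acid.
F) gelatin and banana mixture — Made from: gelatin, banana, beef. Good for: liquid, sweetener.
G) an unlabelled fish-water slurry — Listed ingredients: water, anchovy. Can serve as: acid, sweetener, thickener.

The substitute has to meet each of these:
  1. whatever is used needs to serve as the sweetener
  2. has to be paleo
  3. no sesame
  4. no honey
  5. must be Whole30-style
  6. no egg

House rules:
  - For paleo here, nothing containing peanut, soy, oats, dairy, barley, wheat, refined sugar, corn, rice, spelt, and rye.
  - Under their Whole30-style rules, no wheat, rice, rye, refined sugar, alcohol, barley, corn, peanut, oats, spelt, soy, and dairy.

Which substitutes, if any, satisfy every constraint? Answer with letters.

F, G

A: has corn, so not paleo; has corn, so not Whole30-style — reject
B: has barley malt, so not paleo; has barley malt, so not Whole30-style (and 2 more) — no
C: has egg white, so not egg-free — reject
D: has sesame seed, so not sesame-free; has honey, so not honey-free — reject
E: not usable as a sweetener; has honey, so not honey-free — out
F: no sesame, Whole30-style — keep
G: only anchovy and water; none excluded — valid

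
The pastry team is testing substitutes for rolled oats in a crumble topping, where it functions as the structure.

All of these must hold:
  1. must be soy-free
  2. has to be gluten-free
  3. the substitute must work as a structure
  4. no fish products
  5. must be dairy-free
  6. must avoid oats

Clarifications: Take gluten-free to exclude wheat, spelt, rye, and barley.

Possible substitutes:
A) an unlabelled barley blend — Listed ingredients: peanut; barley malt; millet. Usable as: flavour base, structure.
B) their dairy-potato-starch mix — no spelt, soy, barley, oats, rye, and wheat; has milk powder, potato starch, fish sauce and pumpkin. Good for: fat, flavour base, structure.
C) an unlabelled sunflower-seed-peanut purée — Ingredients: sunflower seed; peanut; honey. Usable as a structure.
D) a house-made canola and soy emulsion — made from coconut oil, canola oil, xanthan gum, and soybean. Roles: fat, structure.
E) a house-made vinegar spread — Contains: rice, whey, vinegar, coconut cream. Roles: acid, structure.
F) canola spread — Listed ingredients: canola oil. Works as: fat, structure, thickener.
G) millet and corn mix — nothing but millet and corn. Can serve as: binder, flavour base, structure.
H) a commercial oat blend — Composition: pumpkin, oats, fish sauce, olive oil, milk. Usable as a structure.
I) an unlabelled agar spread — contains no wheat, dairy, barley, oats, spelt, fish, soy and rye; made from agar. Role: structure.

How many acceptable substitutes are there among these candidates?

4

A: has barley malt, so not gluten-free — out
B: has fish sauce, so not fish-free; has milk powder, so not dairy-free — no
C: only honey, peanut, and sunflower seed; none excluded — valid
D: has soybean, so not soy-free — reject
E: has whey, so not dairy-free — reject
F: nothing on the exclusion list — valid
G: nothing on the exclusion list — valid
H: has fish sauce, so not fish-free; has milk, so not dairy-free (and 1 more) — reject
I: works as a structure, no oats, no fish — OK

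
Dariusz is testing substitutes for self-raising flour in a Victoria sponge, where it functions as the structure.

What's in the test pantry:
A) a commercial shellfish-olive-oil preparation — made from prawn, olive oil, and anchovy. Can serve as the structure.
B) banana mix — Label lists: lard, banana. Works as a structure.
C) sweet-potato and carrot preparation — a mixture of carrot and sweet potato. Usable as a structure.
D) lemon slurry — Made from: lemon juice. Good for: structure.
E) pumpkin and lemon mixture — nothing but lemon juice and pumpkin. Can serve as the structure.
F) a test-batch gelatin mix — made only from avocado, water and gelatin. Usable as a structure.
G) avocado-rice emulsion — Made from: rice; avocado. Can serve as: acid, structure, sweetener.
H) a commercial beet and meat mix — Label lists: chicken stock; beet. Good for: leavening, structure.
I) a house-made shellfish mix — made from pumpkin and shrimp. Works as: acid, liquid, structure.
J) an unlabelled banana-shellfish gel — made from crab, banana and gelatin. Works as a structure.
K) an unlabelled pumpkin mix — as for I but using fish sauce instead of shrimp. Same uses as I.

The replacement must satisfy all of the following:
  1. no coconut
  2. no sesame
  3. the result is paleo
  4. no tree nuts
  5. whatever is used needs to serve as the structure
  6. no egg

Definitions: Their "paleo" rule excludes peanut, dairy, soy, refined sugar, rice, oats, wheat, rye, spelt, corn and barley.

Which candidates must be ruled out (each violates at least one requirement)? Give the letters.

A: only anchovy, prawn and olive oil; none excluded — OK
B: works as a structure, no coconut, no egg — OK
C: only carrot and sweet potato; none excluded — keep
D: works as a structure, no sesame, no tree nuts — OK
E: works as a structure, no egg, no sesame — valid
F: only gelatin, water, and avocado; none excluded — OK
G: has rice, so not paleo — no
H: works as a structure, no sesame, paleo — keep
I: only shrimp and pumpkin; none excluded — keep
J: no egg, no coconut — valid
K: only fish sauce and pumpkin; none excluded — valid

G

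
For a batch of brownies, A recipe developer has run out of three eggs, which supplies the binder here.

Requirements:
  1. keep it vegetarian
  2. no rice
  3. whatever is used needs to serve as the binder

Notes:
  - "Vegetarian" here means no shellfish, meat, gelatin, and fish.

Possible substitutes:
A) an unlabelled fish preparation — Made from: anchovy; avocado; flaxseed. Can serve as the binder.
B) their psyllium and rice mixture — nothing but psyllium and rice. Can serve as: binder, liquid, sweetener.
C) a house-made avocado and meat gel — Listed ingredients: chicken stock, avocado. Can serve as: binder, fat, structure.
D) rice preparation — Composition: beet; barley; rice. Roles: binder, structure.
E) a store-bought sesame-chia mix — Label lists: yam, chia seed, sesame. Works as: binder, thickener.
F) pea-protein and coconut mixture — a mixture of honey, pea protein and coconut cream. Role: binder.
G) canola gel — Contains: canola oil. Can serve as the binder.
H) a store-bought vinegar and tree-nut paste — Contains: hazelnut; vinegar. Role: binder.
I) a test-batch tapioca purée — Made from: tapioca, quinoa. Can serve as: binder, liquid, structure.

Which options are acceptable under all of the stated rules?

E, F, G, H, I

A: has anchovy, so not vegetarian — no
B: has rice, so not rice-free — reject
C: has chicken stock, so not vegetarian — no
D: has rice, so not rice-free — no
E: works as a binder, vegetarian, no rice — valid
F: every rule checks out — OK
G: only canola oil; none excluded — keep
H: all constraints satisfied — valid
I: nothing on the exclusion list — valid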